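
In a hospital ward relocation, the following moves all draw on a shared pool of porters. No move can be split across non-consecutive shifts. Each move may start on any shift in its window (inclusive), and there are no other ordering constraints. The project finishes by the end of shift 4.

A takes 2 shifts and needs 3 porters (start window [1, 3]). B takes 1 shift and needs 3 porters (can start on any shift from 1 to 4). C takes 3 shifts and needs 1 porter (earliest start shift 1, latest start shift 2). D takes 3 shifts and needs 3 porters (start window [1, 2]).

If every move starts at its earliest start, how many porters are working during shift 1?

10

At early start, shift 1 has: A, B, C, D.
Demand: 3 + 3 + 1 + 3 = 10.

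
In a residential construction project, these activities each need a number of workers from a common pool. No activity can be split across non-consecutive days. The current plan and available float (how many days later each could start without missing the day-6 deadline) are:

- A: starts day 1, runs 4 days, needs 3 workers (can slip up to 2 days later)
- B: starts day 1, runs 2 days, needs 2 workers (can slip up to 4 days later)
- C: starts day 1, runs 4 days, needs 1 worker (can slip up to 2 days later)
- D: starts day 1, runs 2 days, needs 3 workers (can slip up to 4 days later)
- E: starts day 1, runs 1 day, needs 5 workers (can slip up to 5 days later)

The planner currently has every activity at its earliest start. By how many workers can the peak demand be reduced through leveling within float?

8

Early-start peak: d1:14  d2:9  d3:4  d4:4  d5:0  d6:0 ⇒ 14.
Leveled (A@1, B@3, C@3, D@1, E@5): d1:6  d2:6  d3:6  d4:6  d5:6  d6:1 ⇒ 6.
Reduction 14 − 6 = 8.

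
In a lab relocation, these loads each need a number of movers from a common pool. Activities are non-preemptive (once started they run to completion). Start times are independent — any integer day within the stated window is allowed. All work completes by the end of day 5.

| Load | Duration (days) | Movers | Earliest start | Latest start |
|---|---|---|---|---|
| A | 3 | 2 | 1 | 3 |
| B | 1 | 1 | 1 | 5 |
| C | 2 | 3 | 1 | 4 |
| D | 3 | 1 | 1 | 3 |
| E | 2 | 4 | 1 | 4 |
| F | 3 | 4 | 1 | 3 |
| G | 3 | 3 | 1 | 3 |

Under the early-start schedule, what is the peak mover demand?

Early-start schedule: A@1, B@1, C@1, D@1, E@1, F@1, G@1.
Load per day: day 1: 18, day 2: 17, day 3: 10, day 4: 0, day 5: 0.
Peak is 18.

18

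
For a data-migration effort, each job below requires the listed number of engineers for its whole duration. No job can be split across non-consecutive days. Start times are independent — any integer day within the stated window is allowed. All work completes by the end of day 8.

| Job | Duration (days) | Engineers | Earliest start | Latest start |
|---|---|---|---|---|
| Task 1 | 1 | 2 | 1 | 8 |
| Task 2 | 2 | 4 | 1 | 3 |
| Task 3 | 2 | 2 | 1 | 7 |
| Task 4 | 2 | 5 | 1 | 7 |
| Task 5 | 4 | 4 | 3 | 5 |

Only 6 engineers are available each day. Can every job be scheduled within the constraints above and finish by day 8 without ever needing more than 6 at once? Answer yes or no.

yes

Schedule Task 1@1, Task 2@1, Task 3@2, Task 4@7, Task 5@3: d1:6  d2:6  d3:6  d4:4  d5:4  d6:4  d7:5  d8:5 — peak 6 ≤ 6.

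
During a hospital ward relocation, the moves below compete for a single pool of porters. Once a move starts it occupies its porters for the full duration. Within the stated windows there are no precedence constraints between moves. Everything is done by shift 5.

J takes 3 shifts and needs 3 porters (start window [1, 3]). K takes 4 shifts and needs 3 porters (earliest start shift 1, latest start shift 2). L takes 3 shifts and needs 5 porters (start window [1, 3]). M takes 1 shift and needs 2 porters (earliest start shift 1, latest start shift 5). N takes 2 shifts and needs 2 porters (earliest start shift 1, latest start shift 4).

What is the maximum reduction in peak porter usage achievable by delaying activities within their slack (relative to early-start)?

4

Early-start peak: s1:15  s2:13  s3:11  s4:3  s5:0 ⇒ 15.
Leveled (J@1, K@1, L@1, M@4, N@4): s1:11  s2:11  s3:11  s4:7  s5:2 ⇒ 11.
Reduction 15 − 11 = 4.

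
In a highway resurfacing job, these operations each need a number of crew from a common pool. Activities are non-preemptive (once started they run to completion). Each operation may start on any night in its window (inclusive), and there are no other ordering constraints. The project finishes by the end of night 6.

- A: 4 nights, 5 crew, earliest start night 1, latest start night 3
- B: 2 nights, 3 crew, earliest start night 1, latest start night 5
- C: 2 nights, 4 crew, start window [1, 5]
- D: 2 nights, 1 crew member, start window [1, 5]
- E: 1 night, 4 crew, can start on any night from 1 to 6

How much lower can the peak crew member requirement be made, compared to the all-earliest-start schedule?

9

Early-start peak: n1:17  n2:13  n3:5  n4:5  n5:0  n6:0 ⇒ 17.
Leveled (A@1, B@1, C@5, D@3, E@5): n1:8  n2:8  n3:6  n4:6  n5:8  n6:4 ⇒ 8.
Reduction 17 − 8 = 9.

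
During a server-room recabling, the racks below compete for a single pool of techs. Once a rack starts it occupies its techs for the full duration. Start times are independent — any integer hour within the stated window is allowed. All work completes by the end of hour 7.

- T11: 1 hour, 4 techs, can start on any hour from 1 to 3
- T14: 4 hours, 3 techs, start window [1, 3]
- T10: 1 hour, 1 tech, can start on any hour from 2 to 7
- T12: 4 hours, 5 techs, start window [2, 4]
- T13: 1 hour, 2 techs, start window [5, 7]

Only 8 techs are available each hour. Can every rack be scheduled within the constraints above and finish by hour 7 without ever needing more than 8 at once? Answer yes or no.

yes

Schedule T11@1, T14@1, T10@2, T12@3, T13@5: h1:7  h2:4  h3:8  h4:8  h5:7  h6:5  h7:0 — peak 8 ≤ 8.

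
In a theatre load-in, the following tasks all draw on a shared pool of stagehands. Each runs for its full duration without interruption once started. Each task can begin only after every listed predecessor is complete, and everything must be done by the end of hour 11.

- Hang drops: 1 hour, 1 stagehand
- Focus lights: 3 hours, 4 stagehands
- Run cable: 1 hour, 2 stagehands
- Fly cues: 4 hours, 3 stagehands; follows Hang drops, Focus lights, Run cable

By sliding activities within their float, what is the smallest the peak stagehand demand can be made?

Early-start (Hang drops@1, Focus lights@1, Run cable@1, Fly cues@4) gives peak 7: h1:7  h2:4  h3:4  h4:3  h5:3  h6:3  h7:3  h8:0  h9:0  h10:0  h11:0.
Shift Focus lights→2, Fly cues→5.
Schedule Hang drops@1, Focus lights@2, Run cable@1, Fly cues@5: h1:3  h2:4  h3:4  h4:4  h5:3  h6:3  h7:3  h8:3  h9:0  h10:0  h11:0 — peak 4.

4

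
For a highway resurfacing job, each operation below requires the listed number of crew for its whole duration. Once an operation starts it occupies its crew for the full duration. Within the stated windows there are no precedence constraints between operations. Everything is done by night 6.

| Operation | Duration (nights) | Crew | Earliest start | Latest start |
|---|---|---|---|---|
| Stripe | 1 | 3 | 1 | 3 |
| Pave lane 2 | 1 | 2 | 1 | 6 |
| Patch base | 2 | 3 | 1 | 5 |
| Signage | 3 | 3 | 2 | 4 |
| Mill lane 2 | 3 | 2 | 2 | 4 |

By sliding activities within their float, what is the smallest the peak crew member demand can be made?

Early-start (Stripe@1, Pave lane 2@1, Patch base@1, Signage@2, Mill lane 2@2) gives peak 8: n1:8  n2:8  n3:5  n4:5  n5:0  n6:0.
Shift Patch base→2, Signage→4.
Schedule Stripe@1, Pave lane 2@1, Patch base@2, Signage@4, Mill lane 2@2: n1:5  n2:5  n3:5  n4:5  n5:3  n6:3 — peak 5.
Total crew member-nights = 26 over 6 nights ⇒ peak ≥ ⌈26/6⌉ = 5, so 5 is optimal.

5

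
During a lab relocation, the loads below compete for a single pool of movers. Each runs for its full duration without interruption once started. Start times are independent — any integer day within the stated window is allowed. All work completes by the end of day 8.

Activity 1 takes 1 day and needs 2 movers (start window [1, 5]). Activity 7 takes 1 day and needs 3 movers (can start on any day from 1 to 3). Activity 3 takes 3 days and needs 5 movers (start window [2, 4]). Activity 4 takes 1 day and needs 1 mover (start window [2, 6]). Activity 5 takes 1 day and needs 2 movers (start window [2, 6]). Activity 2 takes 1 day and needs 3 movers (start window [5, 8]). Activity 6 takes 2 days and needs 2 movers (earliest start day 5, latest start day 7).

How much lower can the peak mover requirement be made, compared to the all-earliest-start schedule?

Early-start peak: d1:5  d2:8  d3:5  d4:5  d5:5  d6:2  d7:0  d8:0 ⇒ 8.
Leveled (Activity 1@1, Activity 7@1, Activity 3@2, Activity 4@5, Activity 5@5, Activity 2@6, Activity 6@5): d1:5  d2:5  d3:5  d4:5  d5:5  d6:5  d7:0  d8:0 ⇒ 5.
Reduction 8 − 5 = 3.

3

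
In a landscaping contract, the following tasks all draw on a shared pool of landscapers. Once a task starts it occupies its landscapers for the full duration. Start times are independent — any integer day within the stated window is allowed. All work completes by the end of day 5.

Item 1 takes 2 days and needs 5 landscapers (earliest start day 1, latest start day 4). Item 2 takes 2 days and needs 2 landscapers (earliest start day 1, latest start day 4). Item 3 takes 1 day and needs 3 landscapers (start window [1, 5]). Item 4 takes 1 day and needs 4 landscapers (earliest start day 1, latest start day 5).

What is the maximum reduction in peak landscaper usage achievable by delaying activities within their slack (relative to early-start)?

9

Early-start peak: d1:14  d2:7  d3:0  d4:0  d5:0 ⇒ 14.
Leveled (Item 1@1, Item 2@3, Item 3@3, Item 4@5): d1:5  d2:5  d3:5  d4:2  d5:4 ⇒ 5.
Reduction 14 − 5 = 9.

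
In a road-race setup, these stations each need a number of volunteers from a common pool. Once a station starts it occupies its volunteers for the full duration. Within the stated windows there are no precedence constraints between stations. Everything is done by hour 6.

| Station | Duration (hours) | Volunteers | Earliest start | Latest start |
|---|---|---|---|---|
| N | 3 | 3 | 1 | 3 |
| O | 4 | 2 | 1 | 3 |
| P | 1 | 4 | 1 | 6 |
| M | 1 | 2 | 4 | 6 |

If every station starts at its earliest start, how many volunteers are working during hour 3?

At early start, hour 3 has: N, O.
Demand: 3 + 2 = 5.

5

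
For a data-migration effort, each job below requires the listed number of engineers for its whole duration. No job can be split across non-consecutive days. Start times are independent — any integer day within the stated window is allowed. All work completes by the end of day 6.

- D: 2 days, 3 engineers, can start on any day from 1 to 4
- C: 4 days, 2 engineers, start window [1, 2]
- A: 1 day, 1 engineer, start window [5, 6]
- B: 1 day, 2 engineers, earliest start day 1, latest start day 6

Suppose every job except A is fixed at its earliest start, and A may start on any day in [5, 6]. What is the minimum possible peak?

7

A@5: d1:7  d2:5  d3:2  d4:2  d5:1  d6:0 → peak 7
A@6: d1:7  d2:5  d3:2  d4:2  d5:0  d6:1 → peak 7
Best is A@5, peak 7.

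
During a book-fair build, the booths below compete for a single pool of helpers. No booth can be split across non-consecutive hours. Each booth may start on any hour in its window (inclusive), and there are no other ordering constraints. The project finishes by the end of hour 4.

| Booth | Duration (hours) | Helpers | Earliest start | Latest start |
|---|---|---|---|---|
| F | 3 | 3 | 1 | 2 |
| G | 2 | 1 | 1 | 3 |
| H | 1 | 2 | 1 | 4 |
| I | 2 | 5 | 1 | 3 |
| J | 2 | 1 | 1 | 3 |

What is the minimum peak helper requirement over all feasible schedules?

8

Early-start (F@1, G@1, H@1, I@1, J@1) gives peak 12: h1:12  h2:10  h3:3  h4:0.
Shift I→3.
Schedule F@1, G@1, H@1, I@3, J@1: h1:7  h2:5  h3:8  h4:5 — peak 8.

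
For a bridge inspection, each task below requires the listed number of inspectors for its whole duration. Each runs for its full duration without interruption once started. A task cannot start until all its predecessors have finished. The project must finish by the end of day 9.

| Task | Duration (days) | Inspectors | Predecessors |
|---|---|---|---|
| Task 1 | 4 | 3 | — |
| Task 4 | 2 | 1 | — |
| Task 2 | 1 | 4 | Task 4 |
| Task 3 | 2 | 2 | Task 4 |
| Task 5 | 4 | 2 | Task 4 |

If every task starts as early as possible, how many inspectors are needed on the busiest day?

Early-start schedule: Task 1@1, Task 4@1, Task 2@3, Task 3@3, Task 5@3.
Load per day: day 1: 4, day 2: 4, day 3: 11, day 4: 7, day 5: 2, day 6: 2, day 7: 0, day 8: 0, day 9: 0.
Peak is 11.

11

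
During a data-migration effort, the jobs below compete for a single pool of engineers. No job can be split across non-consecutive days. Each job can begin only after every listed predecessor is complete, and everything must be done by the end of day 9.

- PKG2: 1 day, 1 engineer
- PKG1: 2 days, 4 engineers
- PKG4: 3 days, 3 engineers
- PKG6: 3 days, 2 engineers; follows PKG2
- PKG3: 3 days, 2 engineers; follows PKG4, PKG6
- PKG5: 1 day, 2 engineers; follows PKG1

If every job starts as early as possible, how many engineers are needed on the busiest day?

Early-start schedule: PKG2@1, PKG1@1, PKG4@1, PKG6@2, PKG3@5, PKG5@3.
Load per day: day 1: 8, day 2: 9, day 3: 7, day 4: 2, day 5: 2, day 6: 2, day 7: 2, day 8: 0, day 9: 0.
Peak is 9.

9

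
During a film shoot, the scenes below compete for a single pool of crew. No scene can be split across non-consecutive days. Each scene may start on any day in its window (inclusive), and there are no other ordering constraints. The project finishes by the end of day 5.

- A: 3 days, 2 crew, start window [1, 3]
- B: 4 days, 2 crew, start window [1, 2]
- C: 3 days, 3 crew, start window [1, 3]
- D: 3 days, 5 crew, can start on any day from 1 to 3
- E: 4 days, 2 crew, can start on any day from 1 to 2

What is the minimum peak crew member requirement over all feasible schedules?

Schedule A@1, B@1, C@1, D@1, E@1: d1:14  d2:14  d3:14  d4:4  d5:0 — peak 14.

14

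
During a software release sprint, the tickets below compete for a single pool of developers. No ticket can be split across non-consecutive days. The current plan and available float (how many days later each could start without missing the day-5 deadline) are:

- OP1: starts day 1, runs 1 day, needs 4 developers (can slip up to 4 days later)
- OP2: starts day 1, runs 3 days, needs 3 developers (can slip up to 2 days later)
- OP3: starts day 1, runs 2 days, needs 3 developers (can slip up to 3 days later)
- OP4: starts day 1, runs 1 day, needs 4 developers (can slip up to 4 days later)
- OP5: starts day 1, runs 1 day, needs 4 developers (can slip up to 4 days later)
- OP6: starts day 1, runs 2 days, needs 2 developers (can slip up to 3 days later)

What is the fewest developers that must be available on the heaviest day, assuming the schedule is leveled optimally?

Early-start (OP1@1, OP2@1, OP3@1, OP4@1, OP5@1, OP6@1) gives peak 20: d1:20  d2:8  d3:3  d4:0  d5:0.
Shift OP3→2, OP4→4, OP5→5, OP6→4.
Schedule OP1@1, OP2@1, OP3@2, OP4@4, OP5@5, OP6@4: d1:7  d2:6  d3:6  d4:6  d5:6 — peak 7.
Total developer-days = 31 over 5 days ⇒ peak ≥ ⌈31/5⌉ = 7, so 7 is optimal.

7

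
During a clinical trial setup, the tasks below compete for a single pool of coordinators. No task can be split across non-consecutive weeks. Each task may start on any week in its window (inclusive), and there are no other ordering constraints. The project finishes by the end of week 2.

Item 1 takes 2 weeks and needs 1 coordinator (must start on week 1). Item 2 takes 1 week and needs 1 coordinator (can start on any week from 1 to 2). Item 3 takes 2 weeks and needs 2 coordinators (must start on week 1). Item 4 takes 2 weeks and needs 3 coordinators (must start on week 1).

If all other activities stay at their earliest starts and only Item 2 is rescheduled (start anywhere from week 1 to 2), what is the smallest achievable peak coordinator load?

7

Item 2@1: w1:7  w2:6 → peak 7
Item 2@2: w1:6  w2:7 → peak 7
Best is Item 2@1, peak 7.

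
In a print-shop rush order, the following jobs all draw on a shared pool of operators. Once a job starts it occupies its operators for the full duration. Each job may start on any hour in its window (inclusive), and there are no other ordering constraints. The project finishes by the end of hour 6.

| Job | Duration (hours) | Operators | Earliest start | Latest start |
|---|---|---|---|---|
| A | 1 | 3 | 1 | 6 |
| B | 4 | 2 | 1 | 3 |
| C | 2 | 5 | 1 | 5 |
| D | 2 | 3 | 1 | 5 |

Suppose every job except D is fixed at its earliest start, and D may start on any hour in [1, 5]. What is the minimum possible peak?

D@1: h1:13  h2:10  h3:2  h4:2  h5:0  h6:0 → peak 13
D@2: h1:10  h2:10  h3:5  h4:2  h5:0  h6:0 → peak 10
D@3: h1:10  h2:7  h3:5  h4:5  h5:0  h6:0 → peak 10
D@4: h1:10  h2:7  h3:2  h4:5  h5:3  h6:0 → peak 10
D@5: h1:10  h2:7  h3:2  h4:2  h5:3  h6:3 → peak 10
Best is D@2, peak 10.

10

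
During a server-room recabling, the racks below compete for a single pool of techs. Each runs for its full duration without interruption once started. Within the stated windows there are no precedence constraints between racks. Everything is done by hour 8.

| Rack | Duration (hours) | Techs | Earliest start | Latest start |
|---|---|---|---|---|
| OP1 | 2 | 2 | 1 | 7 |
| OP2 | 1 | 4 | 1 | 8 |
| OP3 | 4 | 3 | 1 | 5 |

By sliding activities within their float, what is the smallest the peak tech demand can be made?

4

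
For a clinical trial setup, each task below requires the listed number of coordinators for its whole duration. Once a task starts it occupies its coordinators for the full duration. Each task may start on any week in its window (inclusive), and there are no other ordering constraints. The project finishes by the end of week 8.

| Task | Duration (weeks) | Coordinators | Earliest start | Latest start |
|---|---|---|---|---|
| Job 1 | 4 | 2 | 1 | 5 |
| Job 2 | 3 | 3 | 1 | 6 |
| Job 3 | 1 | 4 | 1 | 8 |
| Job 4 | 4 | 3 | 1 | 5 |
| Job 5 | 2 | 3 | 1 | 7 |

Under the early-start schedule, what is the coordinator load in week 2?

11

At early start, week 2 has: Job 1, Job 2, Job 4, Job 5.
Demand: 2 + 3 + 3 + 3 = 11.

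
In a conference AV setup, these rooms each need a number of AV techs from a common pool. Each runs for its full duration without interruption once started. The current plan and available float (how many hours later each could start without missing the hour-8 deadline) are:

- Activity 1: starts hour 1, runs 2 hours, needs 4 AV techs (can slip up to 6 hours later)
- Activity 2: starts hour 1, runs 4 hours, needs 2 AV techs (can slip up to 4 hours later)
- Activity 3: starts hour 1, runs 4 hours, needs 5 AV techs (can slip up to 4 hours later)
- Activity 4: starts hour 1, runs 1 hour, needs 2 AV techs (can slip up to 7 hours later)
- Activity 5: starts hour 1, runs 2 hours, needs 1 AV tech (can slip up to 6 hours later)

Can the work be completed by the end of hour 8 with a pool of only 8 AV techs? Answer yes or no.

Schedule Activity 1@1, Activity 2@1, Activity 3@5, Activity 4@3, Activity 5@3: h1:6  h2:6  h3:5  h4:3  h5:5  h6:5  h7:5  h8:5 — peak 6 ≤ 8.

yes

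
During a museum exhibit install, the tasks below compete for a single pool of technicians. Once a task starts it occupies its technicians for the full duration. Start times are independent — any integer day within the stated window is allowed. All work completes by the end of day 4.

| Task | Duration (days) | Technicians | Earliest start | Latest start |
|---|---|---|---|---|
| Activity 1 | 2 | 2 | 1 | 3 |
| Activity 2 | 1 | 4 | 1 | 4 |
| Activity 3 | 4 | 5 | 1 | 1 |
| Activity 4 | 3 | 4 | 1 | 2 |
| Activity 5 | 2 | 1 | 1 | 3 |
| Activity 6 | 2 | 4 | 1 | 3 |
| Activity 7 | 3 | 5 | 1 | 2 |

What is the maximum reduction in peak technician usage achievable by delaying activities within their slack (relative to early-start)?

Early-start peak: d1:25  d2:21  d3:14  d4:5 ⇒ 25.
Leveled (Activity 1@1, Activity 2@1, Activity 3@1, Activity 4@1, Activity 5@1, Activity 6@3, Activity 7@2): d1:16  d2:17  d3:18  d4:14 ⇒ 18.
Reduction 25 − 18 = 7.

7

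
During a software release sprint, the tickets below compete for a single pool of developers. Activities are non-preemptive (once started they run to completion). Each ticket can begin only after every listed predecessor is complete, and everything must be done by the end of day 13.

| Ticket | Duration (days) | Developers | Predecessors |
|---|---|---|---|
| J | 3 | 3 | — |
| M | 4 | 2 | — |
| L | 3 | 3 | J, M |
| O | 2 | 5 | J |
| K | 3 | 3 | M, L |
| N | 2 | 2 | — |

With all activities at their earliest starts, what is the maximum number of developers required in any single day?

8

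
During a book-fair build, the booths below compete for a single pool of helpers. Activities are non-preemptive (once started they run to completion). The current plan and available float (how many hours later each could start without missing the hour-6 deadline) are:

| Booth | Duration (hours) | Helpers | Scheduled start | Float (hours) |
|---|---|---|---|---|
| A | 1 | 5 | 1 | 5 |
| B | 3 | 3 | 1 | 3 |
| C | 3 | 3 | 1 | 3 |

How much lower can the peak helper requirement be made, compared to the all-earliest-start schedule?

5

Early-start peak: h1:11  h2:6  h3:6  h4:0  h5:0  h6:0 ⇒ 11.
Leveled (A@1, B@2, C@2): h1:5  h2:6  h3:6  h4:6  h5:0  h6:0 ⇒ 6.
Reduction 11 − 6 = 5.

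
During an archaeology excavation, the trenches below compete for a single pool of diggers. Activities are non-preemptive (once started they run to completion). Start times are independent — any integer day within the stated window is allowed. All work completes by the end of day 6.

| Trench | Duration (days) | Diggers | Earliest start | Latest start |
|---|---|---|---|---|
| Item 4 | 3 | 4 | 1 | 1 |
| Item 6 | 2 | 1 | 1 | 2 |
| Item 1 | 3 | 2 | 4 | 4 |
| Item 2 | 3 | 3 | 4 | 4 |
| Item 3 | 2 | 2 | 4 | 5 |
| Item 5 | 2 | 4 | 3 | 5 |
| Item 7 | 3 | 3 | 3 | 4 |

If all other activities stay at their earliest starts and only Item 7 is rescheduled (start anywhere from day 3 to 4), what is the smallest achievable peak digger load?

Item 7@3: d1:5  d2:5  d3:11  d4:14  d5:10  d6:5 → peak 14
Item 7@4: d1:5  d2:5  d3:8  d4:14  d5:10  d6:8 → peak 14
Best is Item 7@3, peak 14.

14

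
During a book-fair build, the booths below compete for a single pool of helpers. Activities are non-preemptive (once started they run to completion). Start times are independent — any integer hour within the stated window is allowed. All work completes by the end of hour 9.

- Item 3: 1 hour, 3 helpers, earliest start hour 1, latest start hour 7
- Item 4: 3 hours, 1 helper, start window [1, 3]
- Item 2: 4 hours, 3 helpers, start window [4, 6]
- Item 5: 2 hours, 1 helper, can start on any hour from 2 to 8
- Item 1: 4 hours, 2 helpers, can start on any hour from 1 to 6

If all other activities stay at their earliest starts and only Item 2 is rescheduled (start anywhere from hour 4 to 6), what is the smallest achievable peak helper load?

Item 2@4: h1:6  h2:4  h3:4  h4:5  h5:3  h6:3  h7:3  h8:0  h9:0 → peak 6
Item 2@5: h1:6  h2:4  h3:4  h4:2  h5:3  h6:3  h7:3  h8:3  h9:0 → peak 6
Item 2@6: h1:6  h2:4  h3:4  h4:2  h5:0  h6:3  h7:3  h8:3  h9:3 → peak 6
Best is Item 2@4, peak 6.

6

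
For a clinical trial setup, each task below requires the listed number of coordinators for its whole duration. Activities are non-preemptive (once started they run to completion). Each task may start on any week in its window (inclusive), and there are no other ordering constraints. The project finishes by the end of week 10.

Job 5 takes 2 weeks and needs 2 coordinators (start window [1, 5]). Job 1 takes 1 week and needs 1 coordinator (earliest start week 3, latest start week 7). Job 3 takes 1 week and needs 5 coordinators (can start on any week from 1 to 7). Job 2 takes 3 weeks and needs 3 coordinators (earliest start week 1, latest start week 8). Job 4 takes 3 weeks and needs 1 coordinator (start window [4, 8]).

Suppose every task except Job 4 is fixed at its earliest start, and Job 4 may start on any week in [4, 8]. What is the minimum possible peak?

Job 4@4: w1:10  w2:5  w3:4  w4:1  w5:1  w6:1  w7:0  w8:0  w9:0  w10:0 → peak 10
Job 4@5: w1:10  w2:5  w3:4  w4:0  w5:1  w6:1  w7:1  w8:0  w9:0  w10:0 → peak 10
Job 4@6: w1:10  w2:5  w3:4  w4:0  w5:0  w6:1  w7:1  w8:1  w9:0  w10:0 → peak 10
Job 4@7: w1:10  w2:5  w3:4  w4:0  w5:0  w6:0  w7:1  w8:1  w9:1  w10:0 → peak 10
Job 4@8: w1:10  w2:5  w3:4  w4:0  w5:0  w6:0  w7:0  w8:1  w9:1  w10:1 → peak 10
Best is Job 4@4, peak 10.

10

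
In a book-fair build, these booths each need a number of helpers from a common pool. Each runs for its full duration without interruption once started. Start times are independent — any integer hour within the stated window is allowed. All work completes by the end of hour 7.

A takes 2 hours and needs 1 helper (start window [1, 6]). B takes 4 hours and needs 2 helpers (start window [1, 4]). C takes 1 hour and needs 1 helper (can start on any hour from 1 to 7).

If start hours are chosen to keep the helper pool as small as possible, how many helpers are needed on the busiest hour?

2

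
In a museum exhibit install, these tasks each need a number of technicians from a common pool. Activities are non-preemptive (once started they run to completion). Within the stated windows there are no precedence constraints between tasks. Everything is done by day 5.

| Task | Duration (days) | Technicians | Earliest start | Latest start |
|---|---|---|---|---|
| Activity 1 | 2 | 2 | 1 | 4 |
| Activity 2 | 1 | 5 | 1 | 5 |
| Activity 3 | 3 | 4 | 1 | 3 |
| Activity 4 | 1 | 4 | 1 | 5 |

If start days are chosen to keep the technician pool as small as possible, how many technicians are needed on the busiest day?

6

Early-start (Activity 1@1, Activity 2@1, Activity 3@1, Activity 4@1) gives peak 15: d1:15  d2:6  d3:4  d4:0  d5:0.
Shift Activity 2→4, Activity 4→5.
Schedule Activity 1@1, Activity 2@4, Activity 3@1, Activity 4@5: d1:6  d2:6  d3:4  d4:5  d5:4 — peak 6.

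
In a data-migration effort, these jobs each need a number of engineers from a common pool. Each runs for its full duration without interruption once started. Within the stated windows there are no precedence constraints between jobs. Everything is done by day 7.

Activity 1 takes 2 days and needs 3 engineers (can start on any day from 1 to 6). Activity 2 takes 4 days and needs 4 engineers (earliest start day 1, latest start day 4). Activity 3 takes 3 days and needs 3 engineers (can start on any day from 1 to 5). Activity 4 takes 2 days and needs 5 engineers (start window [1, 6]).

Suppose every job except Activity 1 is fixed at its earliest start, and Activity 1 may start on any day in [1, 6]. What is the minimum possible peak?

12

Activity 1@1: d1:15  d2:15  d3:7  d4:4  d5:0  d6:0  d7:0 → peak 15
Activity 1@2: d1:12  d2:15  d3:10  d4:4  d5:0  d6:0  d7:0 → peak 15
Activity 1@3: d1:12  d2:12  d3:10  d4:7  d5:0  d6:0  d7:0 → peak 12
Activity 1@4: d1:12  d2:12  d3:7  d4:7  d5:3  d6:0  d7:0 → peak 12
Activity 1@5: d1:12  d2:12  d3:7  d4:4  d5:3  d6:3  d7:0 → peak 12
Activity 1@6: d1:12  d2:12  d3:7  d4:4  d5:0  d6:3  d7:3 → peak 12
Best is Activity 1@3, peak 12.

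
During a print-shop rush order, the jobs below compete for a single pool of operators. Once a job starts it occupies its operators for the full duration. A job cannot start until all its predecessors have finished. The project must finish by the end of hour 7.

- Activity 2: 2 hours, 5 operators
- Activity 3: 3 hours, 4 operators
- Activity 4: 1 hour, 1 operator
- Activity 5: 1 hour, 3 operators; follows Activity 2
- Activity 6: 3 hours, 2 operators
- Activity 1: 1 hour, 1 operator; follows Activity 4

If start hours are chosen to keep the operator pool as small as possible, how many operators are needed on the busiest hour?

6

Early-start (Activity 2@1, Activity 3@1, Activity 4@1, Activity 5@3, Activity 6@1, Activity 1@2) gives peak 12: h1:12  h2:12  h3:9  h4:0  h5:0  h6:0  h7:0.
Shift Activity 3→3, Activity 5→6, Activity 6→3.
Schedule Activity 2@1, Activity 3@3, Activity 4@1, Activity 5@6, Activity 6@3, Activity 1@2: h1:6  h2:6  h3:6  h4:6  h5:6  h6:3  h7:0 — peak 6.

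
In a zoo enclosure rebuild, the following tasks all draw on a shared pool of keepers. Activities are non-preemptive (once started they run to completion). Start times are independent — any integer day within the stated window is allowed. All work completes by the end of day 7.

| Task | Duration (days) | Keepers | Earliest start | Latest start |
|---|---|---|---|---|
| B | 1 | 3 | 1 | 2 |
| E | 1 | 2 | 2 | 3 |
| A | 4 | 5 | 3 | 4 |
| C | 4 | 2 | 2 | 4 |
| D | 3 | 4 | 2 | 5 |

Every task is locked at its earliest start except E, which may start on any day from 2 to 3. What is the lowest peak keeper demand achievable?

11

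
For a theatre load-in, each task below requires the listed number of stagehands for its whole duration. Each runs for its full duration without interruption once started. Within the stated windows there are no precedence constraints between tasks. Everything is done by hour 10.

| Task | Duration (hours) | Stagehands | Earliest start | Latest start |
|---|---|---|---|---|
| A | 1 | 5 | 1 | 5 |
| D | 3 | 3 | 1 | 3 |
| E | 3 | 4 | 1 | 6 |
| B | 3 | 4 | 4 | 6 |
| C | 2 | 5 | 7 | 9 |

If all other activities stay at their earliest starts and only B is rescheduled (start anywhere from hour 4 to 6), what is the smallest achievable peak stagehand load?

12

B@4: h1:12  h2:7  h3:7  h4:4  h5:4  h6:4  h7:5  h8:5  h9:0  h10:0 → peak 12
B@5: h1:12  h2:7  h3:7  h4:0  h5:4  h6:4  h7:9  h8:5  h9:0  h10:0 → peak 12
B@6: h1:12  h2:7  h3:7  h4:0  h5:0  h6:4  h7:9  h8:9  h9:0  h10:0 → peak 12
Best is B@4, peak 12.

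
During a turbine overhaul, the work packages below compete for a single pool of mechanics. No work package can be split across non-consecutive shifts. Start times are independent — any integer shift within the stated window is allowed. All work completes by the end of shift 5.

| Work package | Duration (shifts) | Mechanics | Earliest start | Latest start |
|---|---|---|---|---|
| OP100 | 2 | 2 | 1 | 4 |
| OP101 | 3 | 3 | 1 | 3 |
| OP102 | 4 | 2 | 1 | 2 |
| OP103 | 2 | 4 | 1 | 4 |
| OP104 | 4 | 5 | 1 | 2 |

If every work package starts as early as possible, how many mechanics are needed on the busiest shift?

16

Early-start schedule: OP100@1, OP101@1, OP102@1, OP103@1, OP104@1.
Load per shift: shift 1: 16, shift 2: 16, shift 3: 10, shift 4: 7, shift 5: 0.
Peak is 16.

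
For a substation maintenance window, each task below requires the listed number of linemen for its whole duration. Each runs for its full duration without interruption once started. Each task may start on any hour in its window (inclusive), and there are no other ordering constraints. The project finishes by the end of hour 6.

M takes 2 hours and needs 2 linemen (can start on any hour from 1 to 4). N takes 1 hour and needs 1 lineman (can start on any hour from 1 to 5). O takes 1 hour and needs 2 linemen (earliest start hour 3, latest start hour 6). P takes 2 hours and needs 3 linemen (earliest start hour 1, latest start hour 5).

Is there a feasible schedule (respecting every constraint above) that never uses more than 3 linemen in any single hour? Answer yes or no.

Schedule M@1, N@1, O@3, P@4: h1:3  h2:2  h3:2  h4:3  h5:3  h6:0 — peak 3 ≤ 3.

yes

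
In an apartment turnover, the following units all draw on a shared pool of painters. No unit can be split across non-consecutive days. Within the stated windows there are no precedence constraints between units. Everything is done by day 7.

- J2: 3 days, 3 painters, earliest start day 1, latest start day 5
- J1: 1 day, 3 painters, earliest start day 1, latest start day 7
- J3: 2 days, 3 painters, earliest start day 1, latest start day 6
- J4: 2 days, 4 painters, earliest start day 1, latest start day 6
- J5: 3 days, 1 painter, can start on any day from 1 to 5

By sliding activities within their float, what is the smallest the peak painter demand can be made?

6

Early-start (J2@1, J1@1, J3@1, J4@1, J5@1) gives peak 14: d1:14  d2:11  d3:4  d4:0  d5:0  d6:0  d7:0.
Shift J3→2, J4→4, J5→4.
Schedule J2@1, J1@1, J3@2, J4@4, J5@4: d1:6  d2:6  d3:6  d4:5  d5:5  d6:1  d7:0 — peak 6.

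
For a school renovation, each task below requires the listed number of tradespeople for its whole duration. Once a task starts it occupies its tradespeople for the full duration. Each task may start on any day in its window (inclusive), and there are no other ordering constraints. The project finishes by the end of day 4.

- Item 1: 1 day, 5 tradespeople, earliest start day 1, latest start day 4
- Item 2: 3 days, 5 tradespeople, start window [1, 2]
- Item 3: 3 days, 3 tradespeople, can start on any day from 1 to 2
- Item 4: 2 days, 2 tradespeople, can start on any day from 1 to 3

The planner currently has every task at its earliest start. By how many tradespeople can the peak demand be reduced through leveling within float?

5

Early-start peak: d1:15  d2:10  d3:8  d4:0 ⇒ 15.
Leveled (Item 1@1, Item 2@1, Item 3@2, Item 4@2): d1:10  d2:10  d3:10  d4:3 ⇒ 10.
Reduction 15 − 10 = 5.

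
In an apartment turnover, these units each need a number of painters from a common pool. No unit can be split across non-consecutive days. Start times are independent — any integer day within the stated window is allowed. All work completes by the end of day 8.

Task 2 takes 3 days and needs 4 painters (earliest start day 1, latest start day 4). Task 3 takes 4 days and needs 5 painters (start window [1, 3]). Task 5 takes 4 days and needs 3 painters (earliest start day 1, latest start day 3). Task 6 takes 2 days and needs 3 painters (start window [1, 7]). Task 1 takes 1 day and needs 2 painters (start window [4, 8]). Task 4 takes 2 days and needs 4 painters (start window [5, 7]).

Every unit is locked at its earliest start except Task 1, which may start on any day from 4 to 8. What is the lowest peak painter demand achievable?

15

Task 1@4: d1:15  d2:15  d3:12  d4:10  d5:4  d6:4  d7:0  d8:0 → peak 15
Task 1@5: d1:15  d2:15  d3:12  d4:8  d5:6  d6:4  d7:0  d8:0 → peak 15
Task 1@6: d1:15  d2:15  d3:12  d4:8  d5:4  d6:6  d7:0  d8:0 → peak 15
Task 1@7: d1:15  d2:15  d3:12  d4:8  d5:4  d6:4  d7:2  d8:0 → peak 15
Task 1@8: d1:15  d2:15  d3:12  d4:8  d5:4  d6:4  d7:0  d8:2 → peak 15
Best is Task 1@4, peak 15.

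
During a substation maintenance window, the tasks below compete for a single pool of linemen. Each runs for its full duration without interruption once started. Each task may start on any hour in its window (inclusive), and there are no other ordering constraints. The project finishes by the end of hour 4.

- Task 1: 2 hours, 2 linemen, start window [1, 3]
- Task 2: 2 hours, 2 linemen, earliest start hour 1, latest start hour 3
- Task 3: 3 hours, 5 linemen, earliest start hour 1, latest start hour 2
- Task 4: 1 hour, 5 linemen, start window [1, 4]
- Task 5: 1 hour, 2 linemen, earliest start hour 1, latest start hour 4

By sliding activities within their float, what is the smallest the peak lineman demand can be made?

Early-start (Task 1@1, Task 2@1, Task 3@1, Task 4@1, Task 5@1) gives peak 16: h1:16  h2:9  h3:5  h4:0.
Shift Task 4→4, Task 5→3.
Schedule Task 1@1, Task 2@1, Task 3@1, Task 4@4, Task 5@3: h1:9  h2:9  h3:7  h4:5 — peak 9.

9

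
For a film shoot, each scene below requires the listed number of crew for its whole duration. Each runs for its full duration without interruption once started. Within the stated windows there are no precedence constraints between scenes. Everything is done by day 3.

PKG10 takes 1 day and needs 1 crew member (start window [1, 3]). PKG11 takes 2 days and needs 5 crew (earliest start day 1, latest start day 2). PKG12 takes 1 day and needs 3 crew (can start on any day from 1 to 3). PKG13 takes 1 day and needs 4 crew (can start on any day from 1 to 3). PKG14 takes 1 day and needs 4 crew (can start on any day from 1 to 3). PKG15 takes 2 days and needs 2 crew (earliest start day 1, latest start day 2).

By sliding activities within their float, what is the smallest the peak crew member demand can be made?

Early-start (PKG10@1, PKG11@1, PKG12@1, PKG13@1, PKG14@1, PKG15@1) gives peak 19: d1:19  d2:7  d3:0.
Shift PKG10→2, PKG12→3, PKG14→3, PKG15→2.
Schedule PKG10@2, PKG11@1, PKG12@3, PKG13@1, PKG14@3, PKG15@2: d1:9  d2:8  d3:9 — peak 9.
Total crew member-days = 26 over 3 days ⇒ peak ≥ ⌈26/3⌉ = 9, so 9 is optimal.

9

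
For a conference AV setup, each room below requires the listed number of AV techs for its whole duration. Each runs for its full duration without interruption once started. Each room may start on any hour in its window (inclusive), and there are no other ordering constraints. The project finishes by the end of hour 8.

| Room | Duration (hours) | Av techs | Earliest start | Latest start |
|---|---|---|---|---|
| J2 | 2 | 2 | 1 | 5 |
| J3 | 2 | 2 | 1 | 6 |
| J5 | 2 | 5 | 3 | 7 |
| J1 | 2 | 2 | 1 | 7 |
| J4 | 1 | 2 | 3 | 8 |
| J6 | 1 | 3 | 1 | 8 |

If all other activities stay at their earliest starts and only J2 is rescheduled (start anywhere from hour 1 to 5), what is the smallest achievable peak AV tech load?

J2@1: h1:9  h2:6  h3:7  h4:5  h5:0  h6:0  h7:0  h8:0 → peak 9
J2@2: h1:7  h2:6  h3:9  h4:5  h5:0  h6:0  h7:0  h8:0 → peak 9
J2@3: h1:7  h2:4  h3:9  h4:7  h5:0  h6:0  h7:0  h8:0 → peak 9
J2@4: h1:7  h2:4  h3:7  h4:7  h5:2  h6:0  h7:0  h8:0 → peak 7
J2@5: h1:7  h2:4  h3:7  h4:5  h5:2  h6:2  h7:0  h8:0 → peak 7
Best is J2@4, peak 7.

7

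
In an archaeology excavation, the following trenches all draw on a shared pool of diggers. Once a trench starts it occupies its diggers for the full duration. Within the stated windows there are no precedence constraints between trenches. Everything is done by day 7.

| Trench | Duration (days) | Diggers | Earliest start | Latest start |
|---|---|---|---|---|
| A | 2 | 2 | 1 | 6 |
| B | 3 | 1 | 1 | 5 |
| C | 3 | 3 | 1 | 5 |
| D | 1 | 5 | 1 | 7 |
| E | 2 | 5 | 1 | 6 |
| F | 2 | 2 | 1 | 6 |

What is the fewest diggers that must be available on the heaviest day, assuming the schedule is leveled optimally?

6

Early-start (A@1, B@1, C@1, D@1, E@1, F@1) gives peak 18: d1:18  d2:13  d3:4  d4:0  d5:0  d6:0  d7:0.
Shift D→5, E→6, F→3.
Schedule A@1, B@1, C@1, D@5, E@6, F@3: d1:6  d2:6  d3:6  d4:2  d5:5  d6:5  d7:5 — peak 6.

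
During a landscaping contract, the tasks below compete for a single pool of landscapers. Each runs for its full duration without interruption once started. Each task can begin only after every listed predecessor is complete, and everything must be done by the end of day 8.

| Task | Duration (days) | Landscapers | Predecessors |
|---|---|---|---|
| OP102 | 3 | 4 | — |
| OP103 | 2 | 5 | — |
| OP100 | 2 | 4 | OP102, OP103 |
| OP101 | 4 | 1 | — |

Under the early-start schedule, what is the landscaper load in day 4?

5

At early start, day 4 has: OP100, OP101.
Demand: 4 + 1 = 5.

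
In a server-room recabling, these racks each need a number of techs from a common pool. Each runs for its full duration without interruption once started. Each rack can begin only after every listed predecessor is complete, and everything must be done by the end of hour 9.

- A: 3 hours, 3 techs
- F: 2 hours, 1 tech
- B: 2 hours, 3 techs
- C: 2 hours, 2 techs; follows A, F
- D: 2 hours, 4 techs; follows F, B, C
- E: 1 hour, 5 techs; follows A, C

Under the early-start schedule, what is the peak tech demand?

Early-start schedule: A@1, F@1, B@1, C@4, D@6, E@6.
Load per hour: hour 1: 7, hour 2: 7, hour 3: 3, hour 4: 2, hour 5: 2, hour 6: 9, hour 7: 4, hour 8: 0, hour 9: 0.
Peak is 9.

9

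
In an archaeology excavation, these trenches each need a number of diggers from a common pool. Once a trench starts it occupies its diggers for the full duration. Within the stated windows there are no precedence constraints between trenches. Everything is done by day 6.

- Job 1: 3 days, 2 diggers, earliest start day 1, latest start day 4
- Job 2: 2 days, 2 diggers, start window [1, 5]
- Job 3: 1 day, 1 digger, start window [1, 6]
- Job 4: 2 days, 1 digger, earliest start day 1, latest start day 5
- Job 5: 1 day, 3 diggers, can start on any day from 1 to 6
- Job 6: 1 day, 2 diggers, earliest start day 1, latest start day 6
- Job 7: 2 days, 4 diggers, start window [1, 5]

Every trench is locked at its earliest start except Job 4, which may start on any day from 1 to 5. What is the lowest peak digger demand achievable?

Job 4@1: d1:15  d2:9  d3:2  d4:0  d5:0  d6:0 → peak 15
Job 4@2: d1:14  d2:9  d3:3  d4:0  d5:0  d6:0 → peak 14
Job 4@3: d1:14  d2:8  d3:3  d4:1  d5:0  d6:0 → peak 14
Job 4@4: d1:14  d2:8  d3:2  d4:1  d5:1  d6:0 → peak 14
Job 4@5: d1:14  d2:8  d3:2  d4:0  d5:1  d6:1 → peak 14
Best is Job 4@2, peak 14.

14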